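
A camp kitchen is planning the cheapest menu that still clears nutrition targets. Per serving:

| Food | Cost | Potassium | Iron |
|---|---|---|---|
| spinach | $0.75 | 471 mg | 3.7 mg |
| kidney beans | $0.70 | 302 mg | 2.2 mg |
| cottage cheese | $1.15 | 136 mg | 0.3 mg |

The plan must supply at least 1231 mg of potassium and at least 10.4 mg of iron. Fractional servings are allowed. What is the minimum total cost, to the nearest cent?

$2.11

An LP optimum is at a vertex; with two nutrient constraints at most two foods are used. Check each candidate.
spinach only: max(1231/471, 10.4/3.7) = 2.811 servings → $2.11.
kidney beans only: max(1231/302, 10.4/2.2) = 4.727 servings → $3.31.
cottage cheese only: max(1231/136, 10.4/0.3) = 34.67 servings → $39.87.
spinach + kidney beans: the both-tight solution has a negative serving — not a feasible corner.
spinach + cottage cheese with both targets exact would need a negative amount; discard.
kidney beans + cottage cheese: the both-tight solution has a negative serving — not a feasible corner.
Cheapest feasible corner: $2.11.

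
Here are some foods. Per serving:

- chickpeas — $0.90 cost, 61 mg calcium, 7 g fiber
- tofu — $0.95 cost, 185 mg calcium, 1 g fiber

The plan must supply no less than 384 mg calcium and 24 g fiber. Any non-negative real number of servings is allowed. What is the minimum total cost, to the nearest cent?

$3.90

Minimising a linear cost over {calcium ≥ 384, fiber ≥ 24, servings ≥ 0} — the optimum is at a vertex, using one or two foods.
chickpeas only: max(384/61, 24/7) = 6.295 servings → $5.67.
tofu only: max(384/185, 24/1) = 24 servings → $22.80.
chickpeas + tofu with both tight: 3.287 servings and 0.9919 servings → $3.90.
The minimum over all feasible corners is $3.90.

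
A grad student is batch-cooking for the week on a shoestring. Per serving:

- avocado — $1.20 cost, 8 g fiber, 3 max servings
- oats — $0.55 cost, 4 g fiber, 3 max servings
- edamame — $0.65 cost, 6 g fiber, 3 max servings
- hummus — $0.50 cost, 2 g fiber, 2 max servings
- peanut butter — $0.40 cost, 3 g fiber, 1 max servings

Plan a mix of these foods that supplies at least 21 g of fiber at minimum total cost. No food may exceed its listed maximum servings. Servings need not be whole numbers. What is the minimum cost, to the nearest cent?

Cost per g of fiber: edamame $0.1083, peanut butter $0.1333, oats $0.1375, avocado $0.1500, hummus $0.2500.
Take 3 servings of edamame: +18.0 g fiber for $1.95 (total $1.95, still need 3.0 g).
Take 1 serving of peanut butter: +3.0 g fiber for $0.40 (total $2.35, still need 0.0 g).
Greedy by cheapest-per-g is optimal for a single linear constraint, so the minimum cost is $2.35.

$2.35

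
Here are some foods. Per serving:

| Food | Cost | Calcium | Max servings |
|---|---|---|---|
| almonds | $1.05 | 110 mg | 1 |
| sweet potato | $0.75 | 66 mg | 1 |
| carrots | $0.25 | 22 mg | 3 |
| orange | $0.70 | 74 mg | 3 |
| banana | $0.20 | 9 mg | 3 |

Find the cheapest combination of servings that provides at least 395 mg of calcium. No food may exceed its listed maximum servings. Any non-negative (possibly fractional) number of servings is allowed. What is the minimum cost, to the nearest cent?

$3.87

Cost per mg of calcium: orange $0.0095, almonds $0.0095, sweet potato $0.0114, carrots $0.0114, banana $0.0222.
Take 3 servings of orange: +222.0 mg calcium for $2.10 (total $2.10, still need 173.0 mg).
Take 1 serving of almonds: +110.0 mg calcium for $1.05 (total $3.15, still need 63.0 mg).
Take 0.9545 servings of sweet potato: +63.0 mg calcium for $0.72 (total $3.87, still need 0.0 mg).
Filling from the cheapest source first is optimal under one linear minimum: $3.87.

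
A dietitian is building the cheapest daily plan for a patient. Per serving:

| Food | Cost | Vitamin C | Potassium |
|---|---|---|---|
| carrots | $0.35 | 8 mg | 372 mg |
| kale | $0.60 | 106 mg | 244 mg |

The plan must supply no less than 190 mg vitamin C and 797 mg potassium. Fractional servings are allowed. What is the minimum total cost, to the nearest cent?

Two binding constraints pin down two serving amounts, so the optimal mix uses at most two foods. The candidates are each food alone (scaled to the tighter of vitamin C/potassium) and each pair with both constraints tight.
carrots only: max(190/8, 797/372) = 23.75 servings → $8.31.
kale only: max(190/106, 797/244) = 3.266 servings → $1.96.
carrots + kale with both tight: 1.017 servings and 1.716 servings → $1.39.
The minimum over all feasible corners is $1.39.

$1.39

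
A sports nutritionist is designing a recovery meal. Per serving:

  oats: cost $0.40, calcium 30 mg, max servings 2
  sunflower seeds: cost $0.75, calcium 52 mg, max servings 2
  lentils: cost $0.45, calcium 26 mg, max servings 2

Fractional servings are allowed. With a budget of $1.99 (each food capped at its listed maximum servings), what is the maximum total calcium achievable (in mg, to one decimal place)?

142.5 mg

Calcium per dollar: oats 75, sunflower seeds 69.33, lentils 57.78.
Take 2 servings of oats: spends $0.80, +60.0 mg calcium (running total 60.0 mg).
Take 1.587 servings of sunflower seeds: spends $1.19, +82.5 mg calcium (running total 142.5 mg).
Greedy by best ratio exhausts the cost allowance optimally: 142.5 mg.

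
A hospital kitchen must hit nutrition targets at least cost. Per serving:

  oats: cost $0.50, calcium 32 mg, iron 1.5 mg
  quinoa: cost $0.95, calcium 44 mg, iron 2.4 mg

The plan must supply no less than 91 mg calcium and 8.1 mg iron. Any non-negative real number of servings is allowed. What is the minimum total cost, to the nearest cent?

$2.70

With two linear requirements the optimum uses one or two foods; enumerate the corners.
oats only: max(91/32, 8.1/1.5) = 5.4 servings → $2.70.
quinoa only: max(91/44, 8.1/2.4) = 3.375 servings → $3.21.
oats + quinoa with both targets exact would need a negative amount; discard.
So the least-cost plan costs $2.70.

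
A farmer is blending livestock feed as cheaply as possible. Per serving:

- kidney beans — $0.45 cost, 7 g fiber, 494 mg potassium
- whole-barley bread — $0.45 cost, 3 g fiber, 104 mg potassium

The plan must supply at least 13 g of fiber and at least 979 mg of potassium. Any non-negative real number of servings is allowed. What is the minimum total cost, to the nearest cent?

An LP optimum is at a vertex; with two nutrient constraints at most two foods are used. Check each candidate.
kidney beans only: max(13/7, 979/494) = 1.982 servings → $0.89.
whole-barley bread only: max(13/3, 979/104) = 9.413 servings → $4.24.
kidney beans + whole-barley bread: intersection lies outside the first quadrant.
So the least-cost plan costs $0.89.

$0.89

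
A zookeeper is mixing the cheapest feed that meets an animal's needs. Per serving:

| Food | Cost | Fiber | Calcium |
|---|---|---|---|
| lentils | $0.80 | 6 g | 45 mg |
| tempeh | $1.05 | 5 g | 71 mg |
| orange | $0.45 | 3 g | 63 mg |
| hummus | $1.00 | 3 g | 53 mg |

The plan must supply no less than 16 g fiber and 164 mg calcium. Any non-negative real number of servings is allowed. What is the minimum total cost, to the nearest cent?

$2.19

lentils only: max(16/6, 164/45) = 3.644 servings → $2.92.
tempeh only: max(16/5, 164/71) = 3.2 servings → $3.36.
orange only: max(16/3, 164/63) = 5.333 servings → $2.40.
hummus only: max(16/3, 164/53) = 5.333 servings → $5.33.
lentils + tempeh with both tight: 1.572 servings and 1.313 servings → $2.64.
lentils + orange with both tight: 2.123 servings and 1.086 servings → $2.19.
lentils + hummus with both tight: 1.945 servings and 1.443 servings → $3.00.
tempeh + orange: intersection lies outside the first quadrant.
tempeh + hummus: the both-tight solution has a negative serving — not a feasible corner.
orange + hummus with both targets exact would need a negative amount; discard.
Cheapest feasible corner: $2.19.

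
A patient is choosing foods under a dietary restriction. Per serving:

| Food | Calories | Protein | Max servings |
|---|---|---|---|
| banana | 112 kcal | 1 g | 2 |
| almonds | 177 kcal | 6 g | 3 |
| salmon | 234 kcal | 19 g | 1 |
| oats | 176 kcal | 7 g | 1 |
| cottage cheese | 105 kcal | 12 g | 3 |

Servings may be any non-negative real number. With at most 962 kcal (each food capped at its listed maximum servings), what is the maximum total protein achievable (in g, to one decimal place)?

Protein per kcal: cottage cheese 0.1143, salmon 0.0812, oats 0.03977, almonds 0.0339, banana 0.008929.
Take 3 servings of cottage cheese: uses 315 kcal, +36.0 g protein (running total 36.0 g).
Take 1 serving of salmon: uses 234 kcal, +19.0 g protein (running total 55.0 g).
Take 1 serving of oats: uses 176 kcal, +7.0 g protein (running total 62.0 g).
Take 1.339 servings of almonds: uses 237 kcal, +8.0 g protein (running total 70.0 g).
Greedy by best ratio exhausts the calories allowance optimally: 70.0 g.

70.0 g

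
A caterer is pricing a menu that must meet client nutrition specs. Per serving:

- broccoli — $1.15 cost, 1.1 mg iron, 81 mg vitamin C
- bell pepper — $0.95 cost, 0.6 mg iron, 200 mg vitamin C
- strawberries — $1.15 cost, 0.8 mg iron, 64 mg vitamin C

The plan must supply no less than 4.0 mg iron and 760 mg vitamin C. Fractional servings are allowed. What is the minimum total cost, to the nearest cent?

The cheapest plan sits at a corner of the feasible region — with two constraints it uses at most two foods.
broccoli only: max(4.0/1.1, 760/81) = 9.383 servings → $10.79.
bell pepper only: max(4.0/0.6, 760/200) = 6.667 servings → $6.33.
strawberries only: max(4.0/0.8, 760/64) = 11.88 servings → $13.66.
broccoli + bell pepper with both tight: 2.007 servings and 2.987 servings → $5.15.
broccoli + strawberries: the both-tight solution has a negative serving — not a feasible corner.
bell pepper + strawberries with both tight: 2.895 servings and 2.829 servings → $6.00.
The minimum over all feasible corners is $5.15.

$5.15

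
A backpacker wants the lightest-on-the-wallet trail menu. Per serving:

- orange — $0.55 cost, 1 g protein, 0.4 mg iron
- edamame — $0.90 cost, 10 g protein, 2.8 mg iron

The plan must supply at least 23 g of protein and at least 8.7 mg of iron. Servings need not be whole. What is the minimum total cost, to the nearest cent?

A basic optimal solution has at most two foods positive. Try each food alone and each pair with both targets met exactly.
orange only: max(23/1, 8.7/0.4) = 23 servings → $12.65.
edamame only: max(23/10, 8.7/2.8) = 3.107 servings → $2.80.
orange + edamame with both tight: 18.83 servings and 0.4167 servings → $10.73.
The minimum over all feasible corners is $2.80.

$2.80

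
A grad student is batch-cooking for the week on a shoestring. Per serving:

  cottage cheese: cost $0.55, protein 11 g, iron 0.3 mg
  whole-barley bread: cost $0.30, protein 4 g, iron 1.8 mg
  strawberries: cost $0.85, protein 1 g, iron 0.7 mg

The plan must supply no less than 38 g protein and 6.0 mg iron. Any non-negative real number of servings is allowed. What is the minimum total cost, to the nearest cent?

A basic optimal solution has at most two foods positive. Try each food alone and each pair with both targets met exactly.
cottage cheese only: max(38/11, 6.0/0.3) = 20 servings → $11.00.
whole-barley bread only: max(38/4, 6.0/1.8) = 9.5 servings → $2.85.
strawberries only: max(38/1, 6.0/0.7) = 38 servings → $32.30.
cottage cheese + whole-barley bread with both tight: 2.387 servings and 2.935 servings → $2.19.
cottage cheese + strawberries with both tight: 2.784 servings and 7.378 servings → $7.80.
whole-barley bread + strawberries: the both-tight solution has a negative serving — not a feasible corner.
The minimum over all feasible corners is $2.19.

$2.19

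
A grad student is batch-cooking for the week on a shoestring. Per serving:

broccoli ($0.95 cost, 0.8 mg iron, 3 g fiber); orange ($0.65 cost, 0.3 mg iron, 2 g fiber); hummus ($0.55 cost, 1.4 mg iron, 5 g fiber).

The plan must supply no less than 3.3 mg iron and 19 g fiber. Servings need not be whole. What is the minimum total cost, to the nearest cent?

An LP optimum is at a vertex; with two nutrient constraints at most two foods are used. Check each candidate.
broccoli only: max(3.3/0.8, 19/3) = 6.333 servings → $6.02.
orange only: max(3.3/0.3, 19/2) = 11 servings → $7.15.
hummus only: max(3.3/1.4, 19/5) = 3.8 servings → $2.09.
broccoli + orange with both tight: 1.286 servings and 7.571 servings → $6.14.
broccoli + hummus: intersection lies outside the first quadrant.
orange + hummus with both tight: 7.769 servings and 0.6923 servings → $5.43.
Cheapest feasible corner: $2.09.

$2.09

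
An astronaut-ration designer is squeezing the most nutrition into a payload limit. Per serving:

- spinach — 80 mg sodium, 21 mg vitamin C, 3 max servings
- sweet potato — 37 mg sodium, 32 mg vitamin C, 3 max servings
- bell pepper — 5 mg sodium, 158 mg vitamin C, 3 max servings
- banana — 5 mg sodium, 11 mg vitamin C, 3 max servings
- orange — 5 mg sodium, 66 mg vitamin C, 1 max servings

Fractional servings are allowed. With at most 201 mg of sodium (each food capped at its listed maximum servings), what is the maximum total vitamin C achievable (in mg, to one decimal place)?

683.4 mg

Vitamin C per mg sodium: bell pepper 31.6, orange 13.2, banana 2.2, sweet potato 0.8649, spinach 0.2625.
Take 3 servings of bell pepper: uses 15 mg sodium, +474.0 mg vitamin C (running total 474.0 mg).
Take 1 serving of orange: uses 5 mg sodium, +66.0 mg vitamin C (running total 540.0 mg).
Take 3 servings of banana: uses 15 mg sodium, +33.0 mg vitamin C (running total 573.0 mg).
Take 3 servings of sweet potato: uses 111 mg sodium, +96.0 mg vitamin C (running total 669.0 mg).
Take 0.6875 servings of spinach: uses 55 mg sodium, +14.4 mg vitamin C (running total 683.4 mg).
Greedy by best ratio exhausts the sodium allowance optimally: 683.4 mg.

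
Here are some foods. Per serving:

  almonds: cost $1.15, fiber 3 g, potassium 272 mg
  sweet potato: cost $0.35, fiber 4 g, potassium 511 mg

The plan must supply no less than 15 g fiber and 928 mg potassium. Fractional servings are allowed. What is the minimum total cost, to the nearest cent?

$1.31

Two binding constraints pin down two serving amounts, so the optimal mix uses at most two foods. The candidates are each food alone (scaled to the tighter of fiber/potassium) and each pair with both constraints tight.
almonds only: max(15/3, 928/272) = 5 servings → $5.75.
sweet potato only: max(15/4, 928/511) = 3.75 servings → $1.31.
almonds + sweet potato: intersection lies outside the first quadrant.
Cheapest feasible corner: $1.31.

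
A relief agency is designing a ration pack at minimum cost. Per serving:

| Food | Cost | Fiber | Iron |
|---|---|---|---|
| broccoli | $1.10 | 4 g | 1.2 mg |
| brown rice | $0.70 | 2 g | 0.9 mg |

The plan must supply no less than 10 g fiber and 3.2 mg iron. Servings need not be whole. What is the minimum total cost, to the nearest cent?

An LP optimum is at a vertex; with two nutrient constraints at most two foods are used. Check each candidate.
broccoli only: max(10/4, 3.2/1.2) = 2.667 servings → $2.93.
brown rice only: max(10/2, 3.2/0.9) = 5 servings → $3.50.
broccoli + brown rice with both tight: 2.167 servings and 0.6667 servings → $2.85.
The minimum over all feasible corners is $2.85.

$2.85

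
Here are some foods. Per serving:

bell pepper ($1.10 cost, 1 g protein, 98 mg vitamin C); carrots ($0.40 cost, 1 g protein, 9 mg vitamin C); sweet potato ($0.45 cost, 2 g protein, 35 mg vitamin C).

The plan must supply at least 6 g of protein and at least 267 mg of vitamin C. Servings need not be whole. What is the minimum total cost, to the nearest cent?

$3.11

bell pepper only: max(6/1, 267/98) = 6 servings → $6.60.
carrots only: max(6/1, 267/9) = 29.67 servings → $11.87.
sweet potato only: max(6/2, 267/35) = 7.629 servings → $3.43.
bell pepper + carrots with both tight: 2.393 servings and 3.607 servings → $4.08.
bell pepper + sweet potato with both tight: 2.012 servings and 1.994 servings → $3.11.
carrots + sweet potato with both targets exact would need a negative amount; discard.
The minimum over all feasible corners is $3.11.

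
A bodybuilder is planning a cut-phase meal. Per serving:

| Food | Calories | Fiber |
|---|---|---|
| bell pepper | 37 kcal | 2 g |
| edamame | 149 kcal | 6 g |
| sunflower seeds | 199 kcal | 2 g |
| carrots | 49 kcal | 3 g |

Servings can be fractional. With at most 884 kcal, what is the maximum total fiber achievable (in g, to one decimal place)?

Fiber per kcal: carrots 0.06122, bell pepper 0.05405, edamame 0.04027, sunflower seeds 0.01005.
With no serving limits, spend the whole calories allowance on carrots: 884 kcal / 49 kcal × 3 g = 54.1 g.

54.1 g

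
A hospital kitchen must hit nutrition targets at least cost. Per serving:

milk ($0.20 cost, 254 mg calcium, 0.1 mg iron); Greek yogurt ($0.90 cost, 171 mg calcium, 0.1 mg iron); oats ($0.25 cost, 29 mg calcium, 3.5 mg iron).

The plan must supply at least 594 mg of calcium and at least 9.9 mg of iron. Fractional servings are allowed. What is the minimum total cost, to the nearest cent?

$1.10

At the optimum either one food covers both requirements or two foods hit both targets exactly; no other combination can be cheaper.
milk only: max(594/254, 9.9/0.1) = 99 servings → $19.80.
Greek yogurt only: max(594/171, 9.9/0.1) = 99 servings → $89.10.
oats only: max(594/29, 9.9/3.5) = 20.48 servings → $5.12.
milk + Greek yogurt: intersection lies outside the first quadrant.
milk + oats with both tight: 2.022 servings and 2.771 servings → $1.10.
Greek yogurt + oats with both tight: 3.009 servings and 2.743 servings → $3.39.
The minimum over all feasible corners is $1.10.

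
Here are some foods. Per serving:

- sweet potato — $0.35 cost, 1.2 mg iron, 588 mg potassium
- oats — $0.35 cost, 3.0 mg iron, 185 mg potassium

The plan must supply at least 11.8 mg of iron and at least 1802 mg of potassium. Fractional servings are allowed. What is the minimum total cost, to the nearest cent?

Two binding constraints pin down two serving amounts, so the optimal mix uses at most two foods. The candidates are each food alone (scaled to the tighter of iron/potassium) and each pair with both constraints tight.
sweet potato only: max(11.8/1.2, 1802/588) = 9.833 servings → $3.44.
oats only: max(11.8/3.0, 1802/185) = 9.741 servings → $3.41.
sweet potato + oats with both tight: 2.09 servings and 3.097 servings → $1.82.
The minimum over all feasible corners is $1.82.

$1.82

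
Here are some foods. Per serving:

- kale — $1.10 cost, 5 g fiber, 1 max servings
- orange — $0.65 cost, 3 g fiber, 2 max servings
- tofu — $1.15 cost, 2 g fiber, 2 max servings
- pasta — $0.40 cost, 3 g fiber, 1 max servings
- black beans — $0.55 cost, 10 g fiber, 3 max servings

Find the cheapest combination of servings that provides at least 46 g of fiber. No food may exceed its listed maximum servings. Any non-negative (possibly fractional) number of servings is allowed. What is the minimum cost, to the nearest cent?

Cost per g of fiber: black beans $0.0550, pasta $0.1333, orange $0.2167, kale $0.2200, tofu $0.5750.
Take 3 servings of black beans: +30.0 g fiber for $1.65 (total $1.65, still need 16.0 g).
Take 1 serving of pasta: +3.0 g fiber for $0.40 (total $2.05, still need 13.0 g).
Take 2 servings of orange: +6.0 g fiber for $1.30 (total $3.35, still need 7.0 g).
Take 1 serving of kale: +5.0 g fiber for $1.10 (total $4.45, still need 2.0 g).
Take 1 serving of tofu: +2.0 g fiber for $1.15 (total $5.60, still need 0.0 g).
Greedy by cheapest-per-g is optimal for a single linear constraint, so the minimum cost is $5.60.

$5.60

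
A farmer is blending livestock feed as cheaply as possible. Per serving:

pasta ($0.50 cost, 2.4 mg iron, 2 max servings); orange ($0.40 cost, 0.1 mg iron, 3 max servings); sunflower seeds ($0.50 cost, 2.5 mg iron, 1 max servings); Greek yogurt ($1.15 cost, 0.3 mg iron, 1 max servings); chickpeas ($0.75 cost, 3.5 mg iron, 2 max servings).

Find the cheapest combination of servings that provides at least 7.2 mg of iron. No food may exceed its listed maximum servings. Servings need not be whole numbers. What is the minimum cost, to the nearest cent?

Cost per mg of iron: sunflower seeds $0.2000, pasta $0.2083, chickpeas $0.2143, Greek yogurt $3.8333, orange $4.0000.
Take 1 serving of sunflower seeds: +2.5 mg iron for $0.50 (total $0.50, still need 4.7 mg).
Take 1.958 servings of pasta: +4.7 mg iron for $0.98 (total $1.48, still need 0.0 mg).
Filling from the cheapest source first is optimal under one linear minimum: $1.48.

$1.48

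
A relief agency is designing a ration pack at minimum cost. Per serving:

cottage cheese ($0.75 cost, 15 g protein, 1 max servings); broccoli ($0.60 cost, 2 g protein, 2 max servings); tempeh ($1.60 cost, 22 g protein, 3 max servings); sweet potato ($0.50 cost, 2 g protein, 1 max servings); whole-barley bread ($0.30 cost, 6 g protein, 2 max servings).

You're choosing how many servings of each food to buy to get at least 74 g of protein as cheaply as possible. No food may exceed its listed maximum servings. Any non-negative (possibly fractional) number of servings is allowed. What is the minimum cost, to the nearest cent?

Cost per g of protein: cottage cheese $0.0500, whole-barley bread $0.0500, tempeh $0.0727, sweet potato $0.2500, broccoli $0.3000.
Take 1 serving of cottage cheese: +15.0 g protein for $0.75 (total $0.75, still need 59.0 g).
Take 2 servings of whole-barley bread: +12.0 g protein for $0.60 (total $1.35, still need 47.0 g).
Take 2.136 servings of tempeh: +47.0 g protein for $3.42 (total $4.77, still need 0.0 g).
Filling from the cheapest source first is optimal under one linear minimum: $4.77.

$4.77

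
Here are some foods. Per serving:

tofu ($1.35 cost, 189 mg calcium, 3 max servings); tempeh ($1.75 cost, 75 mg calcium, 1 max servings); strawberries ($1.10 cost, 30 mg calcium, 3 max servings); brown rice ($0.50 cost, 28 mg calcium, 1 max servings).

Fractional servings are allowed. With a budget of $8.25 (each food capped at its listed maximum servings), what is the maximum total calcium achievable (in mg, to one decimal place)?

Calcium per dollar: tofu 140, brown rice 56, tempeh 42.86, strawberries 27.27.
Take 3 servings of tofu: spends $4.05, +567.0 mg calcium (running total 567.0 mg).
Take 1 serving of brown rice: spends $0.50, +28.0 mg calcium (running total 595.0 mg).
Take 1 serving of tempeh: spends $1.75, +75.0 mg calcium (running total 670.0 mg).
Take 1.773 servings of strawberries: spends $1.95, +53.2 mg calcium (running total 723.2 mg).
Filling greedily by calcium-per-dollar is optimal for one linear limit, giving 723.2 mg.

723.2 mg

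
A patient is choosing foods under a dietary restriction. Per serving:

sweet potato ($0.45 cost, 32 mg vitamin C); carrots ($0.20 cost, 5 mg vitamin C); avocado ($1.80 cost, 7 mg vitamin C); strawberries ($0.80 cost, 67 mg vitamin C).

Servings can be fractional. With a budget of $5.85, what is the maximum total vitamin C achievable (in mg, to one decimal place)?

Vitamin C per dollar: strawberries 83.75, sweet potato 71.11, carrots 25, avocado 3.889.
With no serving limits, spend the whole cost allowance on strawberries: $5.85 / $0.80 × 67 mg = 489.9 mg.

489.9 mg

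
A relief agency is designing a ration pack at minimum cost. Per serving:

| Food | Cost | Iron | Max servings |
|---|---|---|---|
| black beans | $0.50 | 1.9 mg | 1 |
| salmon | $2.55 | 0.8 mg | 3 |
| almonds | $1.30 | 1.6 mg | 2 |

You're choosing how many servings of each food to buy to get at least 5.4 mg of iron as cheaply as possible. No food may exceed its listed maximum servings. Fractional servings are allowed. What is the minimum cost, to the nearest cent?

$4.06

Cost per mg of iron: black beans $0.2632, almonds $0.8125, salmon $3.1875.
Take 1 serving of black beans: +1.9 mg iron for $0.50 (total $0.50, still need 3.5 mg).
Take 2 servings of almonds: +3.2 mg iron for $2.60 (total $3.10, still need 0.3 mg).
Take 0.375 servings of salmon: +0.3 mg iron for $0.96 (total $4.06, still need 0.0 mg).
Filling from the cheapest source first is optimal under one linear minimum: $4.06.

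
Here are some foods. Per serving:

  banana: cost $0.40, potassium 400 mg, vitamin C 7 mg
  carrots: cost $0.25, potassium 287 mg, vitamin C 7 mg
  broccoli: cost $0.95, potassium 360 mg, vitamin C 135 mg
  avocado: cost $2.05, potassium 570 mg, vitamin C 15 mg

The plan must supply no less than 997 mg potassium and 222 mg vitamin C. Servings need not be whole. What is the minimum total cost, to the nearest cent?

Minimising a linear cost over {potassium ≥ 997, vitamin C ≥ 222, servings ≥ 0} — the optimum is at a vertex, using one or two foods.
banana only: max(997/400, 222/7) = 31.71 servings → $12.69.
carrots only: max(997/287, 222/7) = 31.71 servings → $7.93.
broccoli only: max(997/360, 222/135) = 2.769 servings → $2.63.
avocado only: max(997/570, 222/15) = 14.8 servings → $30.34.
banana + carrots with both targets exact would need a negative amount; discard.
banana + broccoli with both tight: 1.062 servings and 1.589 servings → $1.93.
banana + avocado: intersection lies outside the first quadrant.
carrots + broccoli with both tight: 1.509 servings and 1.566 servings → $1.87.
carrots + avocado: intersection lies outside the first quadrant.
broccoli + avocado with both tight: 1.56 servings and 0.7642 servings → $3.05.
The minimum over all feasible corners is $1.87.

$1.87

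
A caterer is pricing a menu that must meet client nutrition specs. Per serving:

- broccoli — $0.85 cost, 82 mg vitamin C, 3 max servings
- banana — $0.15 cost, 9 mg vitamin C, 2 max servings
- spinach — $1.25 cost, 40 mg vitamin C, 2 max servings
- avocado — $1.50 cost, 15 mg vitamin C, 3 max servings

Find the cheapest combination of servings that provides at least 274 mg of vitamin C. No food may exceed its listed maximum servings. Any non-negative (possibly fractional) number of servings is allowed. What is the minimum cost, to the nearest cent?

Cost per mg of vitamin C: broccoli $0.0104, banana $0.0167, spinach $0.0312, avocado $0.1000.
Take 3 servings of broccoli: +246.0 mg vitamin C for $2.55 (total $2.55, still need 28.0 mg).
Take 2 servings of banana: +18.0 mg vitamin C for $0.30 (total $2.85, still need 10.0 mg).
Take 0.25 servings of spinach: +10.0 mg vitamin C for $0.31 (total $3.16, still need 0.0 mg).
Greedy by cheapest-per-mg is optimal for a single linear constraint, so the minimum cost is $3.16.

$3.16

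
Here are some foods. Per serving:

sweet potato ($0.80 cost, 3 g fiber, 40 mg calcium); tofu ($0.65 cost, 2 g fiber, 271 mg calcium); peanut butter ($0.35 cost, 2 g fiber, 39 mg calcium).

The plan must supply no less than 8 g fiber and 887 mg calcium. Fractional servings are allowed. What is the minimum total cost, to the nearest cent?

$2.35

A basic optimal solution has at most two foods positive. Try each food alone and each pair with both targets met exactly.
sweet potato only: max(8/3, 887/40) = 22.18 servings → $17.74.
tofu only: max(8/2, 887/271) = 4 servings → $2.60.
peanut butter only: max(8/2, 887/39) = 22.74 servings → $7.96.
sweet potato + tofu with both tight: 0.5375 servings and 3.194 servings → $2.51.
sweet potato + peanut butter: the both-tight solution has a negative serving — not a feasible corner.
tofu + peanut butter with both tight: 3.151 servings and 0.8491 servings → $2.35.
So the least-cost plan costs $2.35.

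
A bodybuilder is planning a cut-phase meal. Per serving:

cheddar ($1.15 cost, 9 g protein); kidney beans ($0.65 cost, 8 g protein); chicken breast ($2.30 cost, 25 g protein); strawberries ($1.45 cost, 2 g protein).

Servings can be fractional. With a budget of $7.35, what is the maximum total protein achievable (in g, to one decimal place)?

Protein per dollar: kidney beans 12.31, chicken breast 10.87, cheddar 7.826, strawberries 1.379.
With no serving limits, spend the whole cost allowance on kidney beans: $7.35 / $0.65 × 8 g = 90.5 g.

90.5 g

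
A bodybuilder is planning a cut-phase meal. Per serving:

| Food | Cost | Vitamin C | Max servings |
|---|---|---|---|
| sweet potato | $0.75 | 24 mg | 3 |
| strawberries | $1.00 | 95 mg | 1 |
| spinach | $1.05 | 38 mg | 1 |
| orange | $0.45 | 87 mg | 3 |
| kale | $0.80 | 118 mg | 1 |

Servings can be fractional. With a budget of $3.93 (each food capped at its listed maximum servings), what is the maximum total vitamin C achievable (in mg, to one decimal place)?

502.2 mg

Vitamin C per dollar: orange 193.3, kale 147.5, strawberries 95, spinach 36.19, sweet potato 32.
Take 3 servings of orange: spends $1.35, +261.0 mg vitamin C (running total 261.0 mg).
Take 1 serving of kale: spends $0.80, +118.0 mg vitamin C (running total 379.0 mg).
Take 1 serving of strawberries: spends $1.00, +95.0 mg vitamin C (running total 474.0 mg).
Take 0.7429 servings of spinach: spends $0.78, +28.2 mg vitamin C (running total 502.2 mg).
Filling greedily by vitamin C-per-dollar is optimal for one linear limit, giving 502.2 mg.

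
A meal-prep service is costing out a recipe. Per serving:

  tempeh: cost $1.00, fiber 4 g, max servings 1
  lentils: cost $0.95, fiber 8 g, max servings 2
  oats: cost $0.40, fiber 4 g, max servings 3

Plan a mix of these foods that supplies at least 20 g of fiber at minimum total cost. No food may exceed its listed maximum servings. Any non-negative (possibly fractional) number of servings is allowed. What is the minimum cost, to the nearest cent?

Cost per g of fiber: oats $0.1000, lentils $0.1187, tempeh $0.2500.
Take 3 servings of oats: +12.0 g fiber for $1.20 (total $1.20, still need 8.0 g).
Take 1 serving of lentils: +8.0 g fiber for $0.95 (total $2.15, still need 0.0 g).
Filling from the cheapest source first is optimal under one linear minimum: $2.15.

$2.15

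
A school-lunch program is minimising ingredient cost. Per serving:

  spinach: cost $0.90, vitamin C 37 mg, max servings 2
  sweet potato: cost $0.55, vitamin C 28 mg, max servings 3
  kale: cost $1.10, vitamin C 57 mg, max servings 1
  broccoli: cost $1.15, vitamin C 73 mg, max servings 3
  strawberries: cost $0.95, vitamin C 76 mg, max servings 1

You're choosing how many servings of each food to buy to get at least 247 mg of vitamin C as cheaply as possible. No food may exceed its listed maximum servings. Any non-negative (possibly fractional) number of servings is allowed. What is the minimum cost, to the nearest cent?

Cost per mg of vitamin C: strawberries $0.0125, broccoli $0.0158, kale $0.0193, sweet potato $0.0196, spinach $0.0243.
Take 1 serving of strawberries: +76.0 mg vitamin C for $0.95 (total $0.95, still need 171.0 mg).
Take 2.342 servings of broccoli: +171.0 mg vitamin C for $2.69 (total $3.64, still need 0.0 mg).
Filling from the cheapest source first is optimal under one linear minimum: $3.64.

$3.64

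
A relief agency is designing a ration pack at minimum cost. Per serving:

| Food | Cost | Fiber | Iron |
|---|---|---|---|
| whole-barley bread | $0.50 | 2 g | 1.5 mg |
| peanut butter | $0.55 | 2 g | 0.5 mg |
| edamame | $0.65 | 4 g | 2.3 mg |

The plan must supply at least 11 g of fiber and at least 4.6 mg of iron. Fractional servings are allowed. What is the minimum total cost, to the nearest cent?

With two linear requirements the optimum uses one or two foods; enumerate the corners.
whole-barley bread only: max(11/2, 4.6/1.5) = 5.5 servings → $2.75.
peanut butter only: max(11/2, 4.6/0.5) = 9.2 servings → $5.06.
edamame only: max(11/4, 4.6/2.3) = 2.75 servings → $1.79.
whole-barley bread + peanut butter with both tight: 1.85 servings and 3.65 servings → $2.93.
whole-barley bread + edamame: intersection lies outside the first quadrant.
peanut butter + edamame with both tight: 2.654 servings and 1.423 servings → $2.38.
Cheapest feasible corner: $1.79.

$1.79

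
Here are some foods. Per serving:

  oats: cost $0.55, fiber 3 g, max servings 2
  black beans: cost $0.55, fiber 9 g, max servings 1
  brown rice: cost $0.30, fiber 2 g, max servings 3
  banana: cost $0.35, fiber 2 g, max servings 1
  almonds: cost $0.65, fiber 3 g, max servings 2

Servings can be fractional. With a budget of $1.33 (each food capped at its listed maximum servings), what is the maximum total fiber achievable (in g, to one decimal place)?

Fiber per dollar: black beans 16.36, brown rice 6.667, banana 5.714, oats 5.455, almonds 4.615.
Take 1 serving of black beans: spends $0.55, +9.0 g fiber (running total 9.0 g).
Take 2.6 servings of brown rice: spends $0.78, +5.2 g fiber (running total 14.2 g).
Greedy by best ratio exhausts the cost allowance optimally: 14.2 g.

14.2 g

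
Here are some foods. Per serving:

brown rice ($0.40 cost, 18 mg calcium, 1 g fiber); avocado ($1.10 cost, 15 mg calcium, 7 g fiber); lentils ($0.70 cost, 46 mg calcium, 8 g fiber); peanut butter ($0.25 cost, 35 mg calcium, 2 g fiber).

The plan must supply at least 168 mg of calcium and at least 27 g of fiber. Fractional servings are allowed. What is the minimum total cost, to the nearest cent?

$2.40

With two linear requirements the optimum uses one or two foods; enumerate the corners.
brown rice only: max(168/18, 27/1) = 27 servings → $10.80.
avocado only: max(168/15, 27/7) = 11.2 servings → $12.32.
lentils only: max(168/46, 27/8) = 3.652 servings → $2.56.
peanut butter only: max(168/35, 27/2) = 13.5 servings → $3.38.
brown rice + avocado with both tight: 6.946 servings and 2.865 servings → $5.93.
brown rice + lentils with both tight: 1.041 servings and 3.245 servings → $2.69.
brown rice + peanut butter: intersection lies outside the first quadrant.
avocado + lentils with both targets exact would need a negative amount; discard.
avocado + peanut butter with both tight: 2.833 servings and 3.586 servings → $4.01.
lentils + peanut butter with both tight: 3.239 servings and 0.5426 servings → $2.40.
Cheapest feasible corner: $2.40.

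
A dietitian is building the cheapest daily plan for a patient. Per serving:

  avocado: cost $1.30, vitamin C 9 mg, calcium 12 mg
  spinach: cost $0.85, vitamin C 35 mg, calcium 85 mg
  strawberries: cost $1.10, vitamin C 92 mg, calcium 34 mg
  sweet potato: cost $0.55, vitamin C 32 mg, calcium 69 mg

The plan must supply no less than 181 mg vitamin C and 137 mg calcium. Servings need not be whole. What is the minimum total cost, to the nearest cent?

This is a tiny linear program; its minimum lies at a vertex of the feasible set. List the vertices and price them.
avocado only: max(181/9, 137/12) = 20.11 servings → $26.14.
spinach only: max(181/35, 137/85) = 5.171 servings → $4.40.
strawberries only: max(181/92, 137/34) = 4.029 servings → $4.43.
sweet potato only: max(181/32, 137/69) = 5.656 servings → $3.11.
avocado + spinach: the both-tight solution has a negative serving — not a feasible corner.
avocado + strawberries with both tight: 8.083 servings and 1.177 servings → $11.80.
avocado + sweet potato with both targets exact would need a negative amount; discard.
spinach + strawberries with both tight: 0.9729 servings and 1.597 servings → $2.58.
spinach + sweet potato: intersection lies outside the first quadrant.
strawberries + sweet potato with both tight: 1.541 servings and 1.226 servings → $2.37.
Cheapest feasible corner: $2.37.

$2.37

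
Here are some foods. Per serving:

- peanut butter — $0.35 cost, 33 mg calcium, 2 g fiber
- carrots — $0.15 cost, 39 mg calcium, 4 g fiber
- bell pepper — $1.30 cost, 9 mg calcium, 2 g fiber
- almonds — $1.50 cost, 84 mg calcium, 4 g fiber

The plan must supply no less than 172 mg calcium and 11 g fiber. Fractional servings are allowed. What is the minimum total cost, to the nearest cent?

$0.66

Compare the cost at each extreme point of the feasible region.
peanut butter only: max(172/33, 11/2) = 5.5 servings → $1.93.
carrots only: max(172/39, 11/4) = 4.41 servings → $0.66.
bell pepper only: max(172/9, 11/2) = 19.11 servings → $24.84.
almonds only: max(172/84, 11/4) = 2.75 servings → $4.12.
peanut butter + carrots with both tight: 4.796 servings and 0.3519 servings → $1.73.
peanut butter + bell pepper with both tight: 5.104 servings and 0.3958 servings → $2.30.
peanut butter + almonds with both targets exact would need a negative amount; discard.
carrots + bell pepper: the both-tight solution has a negative serving — not a feasible corner.
carrots + almonds with both tight: 1.311 servings and 1.439 servings → $2.35.
bell pepper + almonds with both tight: 1.788 servings and 1.856 servings → $5.11.
So the least-cost plan costs $0.66.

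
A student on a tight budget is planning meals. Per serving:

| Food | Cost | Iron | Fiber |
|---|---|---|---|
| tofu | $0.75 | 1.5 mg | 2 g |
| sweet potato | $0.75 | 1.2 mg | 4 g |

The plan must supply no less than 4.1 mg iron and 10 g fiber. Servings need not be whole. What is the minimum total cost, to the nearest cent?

$2.33

Two binding constraints pin down two serving amounts, so the optimal mix uses at most two foods. The candidates are each food alone (scaled to the tighter of iron/fiber) and each pair with both constraints tight.
tofu only: max(4.1/1.5, 10/2) = 5 servings → $3.75.
sweet potato only: max(4.1/1.2, 10/4) = 3.417 servings → $2.56.
tofu + sweet potato with both tight: 1.222 servings and 1.889 servings → $2.33.
Cheapest feasible corner: $2.33.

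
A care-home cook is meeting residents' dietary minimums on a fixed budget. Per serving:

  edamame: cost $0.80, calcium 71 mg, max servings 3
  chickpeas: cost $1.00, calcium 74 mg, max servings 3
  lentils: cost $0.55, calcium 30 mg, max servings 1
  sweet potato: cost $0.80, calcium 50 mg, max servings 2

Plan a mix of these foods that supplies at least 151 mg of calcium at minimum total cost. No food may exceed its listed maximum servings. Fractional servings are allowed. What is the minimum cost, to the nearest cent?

$1.70

Cost per mg of calcium: edamame $0.0113, chickpeas $0.0135, sweet potato $0.0160, lentils $0.0183.
Take 2.127 servings of edamame: +151.0 mg calcium for $1.70 (total $1.70, still need 0.0 mg).
Greedy by cheapest-per-mg is optimal for a single linear constraint, so the minimum cost is $1.70.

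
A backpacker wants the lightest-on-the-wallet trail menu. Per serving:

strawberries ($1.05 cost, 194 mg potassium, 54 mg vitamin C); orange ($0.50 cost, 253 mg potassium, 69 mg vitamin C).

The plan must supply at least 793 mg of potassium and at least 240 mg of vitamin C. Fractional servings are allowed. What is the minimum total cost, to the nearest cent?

$1.74

strawberries only: max(793/194, 240/54) = 4.444 servings → $4.67.
orange only: max(793/253, 240/69) = 3.478 servings → $1.74.
strawberries + orange with both targets exact would need a negative amount; discard.
The minimum over all feasible corners is $1.74.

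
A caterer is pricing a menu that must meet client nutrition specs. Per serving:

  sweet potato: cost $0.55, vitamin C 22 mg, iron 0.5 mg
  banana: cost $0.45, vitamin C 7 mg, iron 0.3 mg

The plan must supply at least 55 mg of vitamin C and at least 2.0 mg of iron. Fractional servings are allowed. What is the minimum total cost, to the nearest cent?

At the optimum either one food covers both requirements or two foods hit both targets exactly; no other combination can be cheaper.
sweet potato only: max(55/22, 2.0/0.5) = 4 servings → $2.20.
banana only: max(55/7, 2.0/0.3) = 7.857 servings → $3.54.
sweet potato + banana with both tight: 0.8065 servings and 5.323 servings → $2.84.
Cheapest feasible corner: $2.20.

$2.20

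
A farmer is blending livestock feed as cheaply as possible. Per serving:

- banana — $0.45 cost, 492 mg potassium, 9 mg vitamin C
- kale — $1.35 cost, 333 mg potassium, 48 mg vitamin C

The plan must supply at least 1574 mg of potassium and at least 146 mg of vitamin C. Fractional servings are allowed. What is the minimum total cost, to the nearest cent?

At the optimum either one food covers both requirements or two foods hit both targets exactly; no other combination can be cheaper.
banana only: max(1574/492, 146/9) = 16.22 servings → $7.30.
kale only: max(1574/333, 146/48) = 4.727 servings → $6.38.
banana + kale with both tight: 1.306 servings and 2.797 servings → $4.36.
Cheapest feasible corner: $4.36.

$4.36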